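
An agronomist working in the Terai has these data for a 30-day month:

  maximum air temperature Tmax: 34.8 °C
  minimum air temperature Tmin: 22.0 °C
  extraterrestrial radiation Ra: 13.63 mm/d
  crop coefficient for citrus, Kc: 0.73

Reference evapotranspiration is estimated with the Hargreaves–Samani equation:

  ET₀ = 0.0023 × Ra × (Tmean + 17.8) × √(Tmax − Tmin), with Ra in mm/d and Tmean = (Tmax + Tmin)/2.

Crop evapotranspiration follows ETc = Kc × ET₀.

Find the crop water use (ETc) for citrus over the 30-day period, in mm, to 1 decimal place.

Tmean = (34.8 + 22.0)/2 = 28.40 °C
ET₀ = 0.0023 × 13.63 × (28.40 + 17.8) × √12.8 = 0.0023 × 13.63 × 46.20 × 3.5777 = 5.1817 mm/d
ETc = Kc × ET₀ = 0.73 × 5.1817 = 3.7826 mm/d
Over 30 days: 3.7826 × 30 = 113.478 mm

113.5 mm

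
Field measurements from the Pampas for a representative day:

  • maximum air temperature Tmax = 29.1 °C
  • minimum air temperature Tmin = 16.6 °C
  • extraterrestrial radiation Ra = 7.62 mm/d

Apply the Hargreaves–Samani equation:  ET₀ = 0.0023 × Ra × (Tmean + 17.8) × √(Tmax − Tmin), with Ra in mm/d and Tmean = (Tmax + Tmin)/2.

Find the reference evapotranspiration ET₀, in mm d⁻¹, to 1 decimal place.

Tmean = (29.1 + 16.6)/2 = 22.85 °C
ET₀ = 0.0023 × 7.62 × (22.85 + 17.8) × √12.5 = 0.0023 × 7.62 × 40.65 × 3.5355 = 2.5188 mm/d

2.5 mm d⁻¹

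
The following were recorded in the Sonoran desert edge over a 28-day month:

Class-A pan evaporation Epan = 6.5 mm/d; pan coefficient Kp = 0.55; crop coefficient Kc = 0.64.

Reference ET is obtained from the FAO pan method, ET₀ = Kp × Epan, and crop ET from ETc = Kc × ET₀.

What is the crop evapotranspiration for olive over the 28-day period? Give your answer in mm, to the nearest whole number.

64 mm

ET₀ = 0.55 × 6.5 = 3.5750 mm/d
ETc = Kc × ET₀ = 0.64 × 3.5750 = 2.2880 mm/d
Over 28 days: 2.2880 × 28 = 64.064 mm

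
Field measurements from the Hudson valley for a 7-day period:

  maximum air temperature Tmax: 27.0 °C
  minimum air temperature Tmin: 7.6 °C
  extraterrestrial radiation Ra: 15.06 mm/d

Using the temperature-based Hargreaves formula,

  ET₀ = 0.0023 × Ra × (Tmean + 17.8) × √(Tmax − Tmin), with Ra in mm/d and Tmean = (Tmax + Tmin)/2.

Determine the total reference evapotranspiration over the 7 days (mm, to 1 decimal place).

37.5 mm

Tmean = (27.0 + 7.6)/2 = 17.30 °C
ET₀ = 0.0023 × 15.06 × (17.30 + 17.8) × √19.4 = 0.0023 × 15.06 × 35.10 × 4.4045 = 5.3550 mm/d
Over 7 days: 5.3550 × 7 = 37.485 mm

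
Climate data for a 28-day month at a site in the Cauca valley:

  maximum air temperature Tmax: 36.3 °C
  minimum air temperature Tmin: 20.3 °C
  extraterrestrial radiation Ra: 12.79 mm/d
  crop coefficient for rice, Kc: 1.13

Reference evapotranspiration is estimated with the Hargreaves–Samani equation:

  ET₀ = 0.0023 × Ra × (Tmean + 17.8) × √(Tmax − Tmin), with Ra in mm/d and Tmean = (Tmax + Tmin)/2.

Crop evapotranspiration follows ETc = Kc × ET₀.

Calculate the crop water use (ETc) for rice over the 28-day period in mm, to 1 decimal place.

Tmean = (36.3 + 20.3)/2 = 28.30 °C
ET₀ = 0.0023 × 12.79 × (28.30 + 17.8) × √16.0 = 0.0023 × 12.79 × 46.10 × 4.0000 = 5.4245 mm/d
ETc = Kc × ET₀ = 1.13 × 5.4245 = 6.1297 mm/d
Over 28 days: 6.1297 × 28 = 171.632 mm

171.6 mm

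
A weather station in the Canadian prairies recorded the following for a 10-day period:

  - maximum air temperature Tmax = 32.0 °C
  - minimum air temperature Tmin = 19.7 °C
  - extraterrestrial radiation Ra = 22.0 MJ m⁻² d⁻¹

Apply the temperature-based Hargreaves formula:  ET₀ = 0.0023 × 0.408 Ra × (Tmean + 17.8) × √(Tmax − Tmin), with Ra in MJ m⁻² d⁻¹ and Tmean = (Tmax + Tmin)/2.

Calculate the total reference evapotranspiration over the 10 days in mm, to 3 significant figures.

Tmean = (32.0 + 19.7)/2 = 25.85 °C
0.408 Ra = 0.408 × 22.0 = 8.9760 mm/d equivalent
ET₀ = 0.0023 × 8.9760 × (25.85 + 17.8) × √12.3 = 0.0023 × 8.9760 × 43.65 × 3.5071 = 3.1604 mm/d
Over 10 days: 3.1604 × 10 = 31.604 mm

31.6 mm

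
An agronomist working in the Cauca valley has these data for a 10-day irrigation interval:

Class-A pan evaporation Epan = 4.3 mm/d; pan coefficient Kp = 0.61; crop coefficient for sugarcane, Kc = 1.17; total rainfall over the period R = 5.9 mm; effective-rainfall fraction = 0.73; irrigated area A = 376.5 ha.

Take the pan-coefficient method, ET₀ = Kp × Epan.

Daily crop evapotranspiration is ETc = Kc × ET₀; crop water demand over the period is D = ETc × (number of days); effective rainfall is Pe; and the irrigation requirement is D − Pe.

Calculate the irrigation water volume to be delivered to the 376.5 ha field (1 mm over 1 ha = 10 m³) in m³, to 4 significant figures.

ET₀ = 0.61 × 4.3 = 2.6230 mm/d
ETc = Kc × ET₀ = 1.17 × 2.6230 = 3.0689 mm/d
Crop demand D = ETc × 10 d = 3.0689 × 10 = 30.689 mm
Pe = 0.73 × 5.9 = 4.307 mm
D − Pe = 30.689 − 4.307 = 26.382 mm
Volume = 26.382 mm × 376.5 ha × 10 = 99328.2 m³

99330 m³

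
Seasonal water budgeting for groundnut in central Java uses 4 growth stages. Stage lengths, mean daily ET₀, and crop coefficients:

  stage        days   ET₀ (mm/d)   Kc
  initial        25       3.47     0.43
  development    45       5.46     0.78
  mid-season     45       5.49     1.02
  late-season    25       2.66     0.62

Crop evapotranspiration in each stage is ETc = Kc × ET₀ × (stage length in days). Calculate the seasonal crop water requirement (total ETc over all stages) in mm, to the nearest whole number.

522 mm

initial: 0.43 × 3.47 × 25 = 37.30 mm
development: 0.78 × 5.46 × 45 = 191.65 mm
mid-season: 1.02 × 5.49 × 45 = 251.99 mm
late-season: 0.62 × 2.66 × 25 = 41.23 mm
Seasonal total = 522.17 mm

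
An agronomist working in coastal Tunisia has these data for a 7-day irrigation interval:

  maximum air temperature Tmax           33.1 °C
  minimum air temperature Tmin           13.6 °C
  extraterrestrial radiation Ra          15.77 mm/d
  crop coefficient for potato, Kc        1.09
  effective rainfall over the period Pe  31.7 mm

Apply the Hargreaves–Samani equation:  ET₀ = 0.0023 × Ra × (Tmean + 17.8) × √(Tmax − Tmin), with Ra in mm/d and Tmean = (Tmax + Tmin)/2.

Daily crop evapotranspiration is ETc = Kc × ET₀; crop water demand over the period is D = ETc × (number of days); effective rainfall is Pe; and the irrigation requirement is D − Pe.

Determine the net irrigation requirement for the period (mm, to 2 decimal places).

18.59 mm

Tmean = (33.1 + 13.6)/2 = 23.35 °C
ET₀ = 0.0023 × 15.77 × (23.35 + 17.8) × √19.5 = 0.0023 × 15.77 × 41.15 × 4.4159 = 6.5910 mm/d
ETc = Kc × ET₀ = 1.09 × 6.5910 = 7.1842 mm/d
Crop demand D = ETc × 7 d = 7.1842 × 7 = 50.289 mm
D − Pe = 50.289 − 31.7 = 18.589 mm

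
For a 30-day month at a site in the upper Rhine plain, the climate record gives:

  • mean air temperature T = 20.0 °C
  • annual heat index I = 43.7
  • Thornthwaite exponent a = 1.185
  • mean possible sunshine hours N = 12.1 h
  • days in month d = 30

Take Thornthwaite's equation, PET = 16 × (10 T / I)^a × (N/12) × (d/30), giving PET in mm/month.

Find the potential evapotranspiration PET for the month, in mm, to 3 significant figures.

97.8 mm

10T/I = 10 × 20.0 / 43.7 = 4.5767
(10T/I)^a = 4.5767^1.185 = 6.0639
Uncorrected PET = 16 × 6.0639 = 97.022 mm
Correction = (N/12)(d/30) = (12.1/12)(30/30) = 1.0083
PET = 97.022 × 1.0083 = 97.827 mm/month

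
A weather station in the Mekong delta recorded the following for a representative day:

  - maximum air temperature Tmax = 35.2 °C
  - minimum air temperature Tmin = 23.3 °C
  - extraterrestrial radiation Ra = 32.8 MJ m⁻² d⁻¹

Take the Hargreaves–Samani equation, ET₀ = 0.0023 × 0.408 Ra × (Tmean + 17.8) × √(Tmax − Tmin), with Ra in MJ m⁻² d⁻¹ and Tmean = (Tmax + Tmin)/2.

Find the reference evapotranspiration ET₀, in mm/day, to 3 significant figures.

5.00 mm/day

Tmean = (35.2 + 23.3)/2 = 29.25 °C
0.408 Ra = 0.408 × 32.8 = 13.3824 mm/d equivalent
ET₀ = 0.0023 × 13.3824 × (29.25 + 17.8) × √11.9 = 0.0023 × 13.3824 × 47.05 × 3.4496 = 4.9956 mm/d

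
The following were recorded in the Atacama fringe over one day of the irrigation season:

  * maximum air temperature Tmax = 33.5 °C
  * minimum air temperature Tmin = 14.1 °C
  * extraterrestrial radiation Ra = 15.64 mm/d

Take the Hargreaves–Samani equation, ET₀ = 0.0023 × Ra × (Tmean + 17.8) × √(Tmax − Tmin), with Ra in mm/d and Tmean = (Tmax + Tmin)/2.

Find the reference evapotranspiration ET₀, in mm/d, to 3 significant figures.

6.59 mm/d

Tmean = (33.5 + 14.1)/2 = 23.80 °C
ET₀ = 0.0023 × 15.64 × (23.80 + 17.8) × √19.4 = 0.0023 × 15.64 × 41.60 × 4.4045 = 6.5910 mm/d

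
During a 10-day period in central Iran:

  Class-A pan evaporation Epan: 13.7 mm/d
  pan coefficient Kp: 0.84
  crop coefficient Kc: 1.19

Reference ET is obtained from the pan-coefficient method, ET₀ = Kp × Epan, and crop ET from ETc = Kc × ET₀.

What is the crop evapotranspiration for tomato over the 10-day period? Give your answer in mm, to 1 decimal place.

ET₀ = 0.84 × 13.7 = 11.5080 mm/d
ETc = Kc × ET₀ = 1.19 × 11.5080 = 13.6945 mm/d
Over 10 days: 13.6945 × 10 = 136.945 mm

136.9 mm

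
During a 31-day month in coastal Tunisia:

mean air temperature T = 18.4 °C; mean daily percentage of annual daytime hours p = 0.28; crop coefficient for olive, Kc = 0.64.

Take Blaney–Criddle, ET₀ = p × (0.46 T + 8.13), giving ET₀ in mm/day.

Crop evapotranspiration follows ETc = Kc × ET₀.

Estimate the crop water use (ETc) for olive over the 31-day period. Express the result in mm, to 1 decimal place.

92.2 mm

ET₀ = 0.28 × (0.46 × 18.4 + 8.13) = 0.28 × 16.594 = 4.6463 mm/d
ETc = Kc × ET₀ = 0.64 × 4.6463 = 2.9736 mm/d
Over 31 days: 2.9736 × 31 = 92.182 mm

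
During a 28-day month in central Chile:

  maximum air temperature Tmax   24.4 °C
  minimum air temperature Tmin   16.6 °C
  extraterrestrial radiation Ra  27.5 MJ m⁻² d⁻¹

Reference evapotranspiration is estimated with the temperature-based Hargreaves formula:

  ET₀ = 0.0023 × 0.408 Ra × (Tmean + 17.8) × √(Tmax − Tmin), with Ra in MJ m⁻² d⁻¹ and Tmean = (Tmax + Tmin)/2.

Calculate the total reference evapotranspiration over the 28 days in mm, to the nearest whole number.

Tmean = (24.4 + 16.6)/2 = 20.50 °C
0.408 Ra = 0.408 × 27.5 = 11.2200 mm/d equivalent
ET₀ = 0.0023 × 11.2200 × (20.50 + 17.8) × √7.8 = 0.0023 × 11.2200 × 38.30 × 2.7928 = 2.7603 mm/d
Over 28 days: 2.7603 × 28 = 77.288 mm

77 mm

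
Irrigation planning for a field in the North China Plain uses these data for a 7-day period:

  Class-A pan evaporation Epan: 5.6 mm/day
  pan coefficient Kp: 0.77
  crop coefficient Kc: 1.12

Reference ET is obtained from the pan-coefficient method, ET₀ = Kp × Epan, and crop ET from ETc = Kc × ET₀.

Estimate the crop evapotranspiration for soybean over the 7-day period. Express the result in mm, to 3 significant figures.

ET₀ = 0.77 × 5.6 = 4.3120 mm/d
ETc = Kc × ET₀ = 1.12 × 4.3120 = 4.8294 mm/d
Over 7 days: 4.8294 × 7 = 33.806 mm

33.8 mm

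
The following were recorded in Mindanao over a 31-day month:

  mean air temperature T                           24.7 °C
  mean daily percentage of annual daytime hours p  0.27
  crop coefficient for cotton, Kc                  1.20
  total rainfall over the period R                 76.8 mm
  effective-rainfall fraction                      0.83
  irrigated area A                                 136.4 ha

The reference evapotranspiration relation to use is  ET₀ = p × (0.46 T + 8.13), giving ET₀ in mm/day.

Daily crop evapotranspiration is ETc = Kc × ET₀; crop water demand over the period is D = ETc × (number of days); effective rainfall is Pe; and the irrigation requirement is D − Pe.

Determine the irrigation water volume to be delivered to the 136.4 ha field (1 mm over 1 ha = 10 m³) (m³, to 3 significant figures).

180000 m³

ET₀ = 0.27 × (0.46 × 24.7 + 8.13) = 0.27 × 19.492 = 5.2628 mm/d
ETc = Kc × ET₀ = 1.20 × 5.2628 = 6.3154 mm/d
Crop demand D = ETc × 31 d = 6.3154 × 31 = 195.777 mm
Pe = 0.83 × 76.8 = 63.744 mm
D − Pe = 195.777 − 63.744 = 132.033 mm
Volume = 132.033 mm × 136.4 ha × 10 = 180093.0 m³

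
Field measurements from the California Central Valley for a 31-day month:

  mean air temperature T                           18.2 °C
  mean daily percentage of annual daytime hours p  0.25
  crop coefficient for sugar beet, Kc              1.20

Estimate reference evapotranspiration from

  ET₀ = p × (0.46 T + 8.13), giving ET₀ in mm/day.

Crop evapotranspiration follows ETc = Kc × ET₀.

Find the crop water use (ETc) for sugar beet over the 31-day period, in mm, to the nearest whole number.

ET₀ = 0.25 × (0.46 × 18.2 + 8.13) = 0.25 × 16.502 = 4.1255 mm/d
ETc = Kc × ET₀ = 1.20 × 4.1255 = 4.9506 mm/d
Over 31 days: 4.9506 × 31 = 153.469 mm

153 mm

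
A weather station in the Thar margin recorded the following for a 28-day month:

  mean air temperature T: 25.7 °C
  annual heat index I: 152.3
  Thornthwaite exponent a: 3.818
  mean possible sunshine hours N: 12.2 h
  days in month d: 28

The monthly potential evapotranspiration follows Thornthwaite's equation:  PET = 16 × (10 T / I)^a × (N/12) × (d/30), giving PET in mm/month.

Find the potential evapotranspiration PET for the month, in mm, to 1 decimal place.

10T/I = 10 × 25.7 / 152.3 = 1.6875
(10T/I)^a = 1.6875^3.818 = 7.3725
Uncorrected PET = 16 × 7.3725 = 117.960 mm
Correction = (N/12)(d/30) = (12.2/12)(28/30) = 0.9489
PET = 117.960 × 0.9489 = 111.932 mm/month

111.9 mm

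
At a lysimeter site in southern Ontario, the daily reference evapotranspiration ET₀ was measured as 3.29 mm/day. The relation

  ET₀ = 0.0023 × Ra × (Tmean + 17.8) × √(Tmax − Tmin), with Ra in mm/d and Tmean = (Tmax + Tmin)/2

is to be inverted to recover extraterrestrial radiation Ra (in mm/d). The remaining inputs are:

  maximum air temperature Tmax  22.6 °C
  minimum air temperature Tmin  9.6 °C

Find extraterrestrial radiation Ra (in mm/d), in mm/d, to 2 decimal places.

11.70 mm/d

Tmean = 16.10 °C; √ΔT = 3.6056
Ra = ET₀ / [0.0023 × (Tmean+17.8) × √ΔT] = 3.29 / (0.0023 × 33.90 × 3.6056) = 11.703 mm/d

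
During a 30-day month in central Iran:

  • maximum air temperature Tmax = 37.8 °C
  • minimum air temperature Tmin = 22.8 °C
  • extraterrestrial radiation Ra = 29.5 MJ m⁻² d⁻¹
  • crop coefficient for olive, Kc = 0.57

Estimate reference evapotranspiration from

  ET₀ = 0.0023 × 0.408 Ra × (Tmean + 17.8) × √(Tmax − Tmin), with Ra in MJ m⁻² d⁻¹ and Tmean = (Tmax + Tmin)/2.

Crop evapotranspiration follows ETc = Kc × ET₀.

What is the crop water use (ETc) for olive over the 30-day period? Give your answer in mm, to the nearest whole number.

Tmean = (37.8 + 22.8)/2 = 30.30 °C
0.408 Ra = 0.408 × 29.5 = 12.0360 mm/d equivalent
ET₀ = 0.0023 × 12.0360 × (30.30 + 17.8) × √15.0 = 0.0023 × 12.0360 × 48.10 × 3.8730 = 5.1571 mm/d
ETc = Kc × ET₀ = 0.57 × 5.1571 = 2.9395 mm/d
Over 30 days: 2.9395 × 30 = 88.185 mm

88 mm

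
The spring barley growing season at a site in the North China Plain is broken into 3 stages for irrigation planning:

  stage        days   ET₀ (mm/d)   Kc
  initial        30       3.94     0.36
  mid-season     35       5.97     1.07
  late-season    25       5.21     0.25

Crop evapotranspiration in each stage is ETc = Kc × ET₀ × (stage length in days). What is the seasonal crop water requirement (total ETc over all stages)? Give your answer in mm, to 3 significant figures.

299 mm

initial: 0.36 × 3.94 × 30 = 42.55 mm
mid-season: 1.07 × 5.97 × 35 = 223.58 mm
late-season: 0.25 × 5.21 × 25 = 32.56 mm
Seasonal total = 298.69 mm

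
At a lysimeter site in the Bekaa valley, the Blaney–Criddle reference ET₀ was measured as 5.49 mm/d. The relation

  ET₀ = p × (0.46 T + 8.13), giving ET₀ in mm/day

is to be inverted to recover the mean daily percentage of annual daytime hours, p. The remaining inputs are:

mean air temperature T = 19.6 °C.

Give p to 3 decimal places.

0.320

p = ET₀ / (0.46 T + 8.13) = 5.49 / (0.46 × 19.6 + 8.13) = 5.49 / 17.146 = 0.3202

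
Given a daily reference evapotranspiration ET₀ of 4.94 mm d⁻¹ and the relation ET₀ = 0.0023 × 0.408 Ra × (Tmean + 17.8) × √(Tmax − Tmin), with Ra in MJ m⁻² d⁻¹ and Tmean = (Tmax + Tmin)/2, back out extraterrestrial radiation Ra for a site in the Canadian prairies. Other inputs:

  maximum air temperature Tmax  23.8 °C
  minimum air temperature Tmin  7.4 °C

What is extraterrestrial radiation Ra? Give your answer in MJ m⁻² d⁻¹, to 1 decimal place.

38.9 MJ m⁻² d⁻¹

Tmean = (23.8+7.4)/2 = 15.60 °C; ΔT = 16.4
Ra = ET₀ / [0.0023 × 0.408 × (Tmean+17.8) × √ΔT]
   = 4.94 / (0.0023 × 0.408 × 33.40 × 4.0497) = 38.920 MJ m⁻² d⁻¹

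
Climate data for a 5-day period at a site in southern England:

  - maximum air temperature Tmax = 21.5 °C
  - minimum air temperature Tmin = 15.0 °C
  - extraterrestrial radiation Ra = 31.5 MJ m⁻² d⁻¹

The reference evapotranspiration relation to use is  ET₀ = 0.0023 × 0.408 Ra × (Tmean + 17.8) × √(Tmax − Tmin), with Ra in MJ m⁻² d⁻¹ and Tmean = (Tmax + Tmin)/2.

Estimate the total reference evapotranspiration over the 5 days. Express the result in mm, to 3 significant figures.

Tmean = (21.5 + 15.0)/2 = 18.25 °C
0.408 Ra = 0.408 × 31.5 = 12.8520 mm/d equivalent
ET₀ = 0.0023 × 12.8520 × (18.25 + 17.8) × √6.5 = 0.0023 × 12.8520 × 36.05 × 2.5495 = 2.7168 mm/d
Over 5 days: 2.7168 × 5 = 13.584 mm

13.6 mm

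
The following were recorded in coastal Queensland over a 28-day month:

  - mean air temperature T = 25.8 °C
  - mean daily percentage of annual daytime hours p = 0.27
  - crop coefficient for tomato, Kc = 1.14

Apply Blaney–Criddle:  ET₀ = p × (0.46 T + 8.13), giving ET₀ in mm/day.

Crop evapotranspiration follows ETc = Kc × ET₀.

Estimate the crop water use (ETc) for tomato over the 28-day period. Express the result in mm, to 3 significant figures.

172 mm

ET₀ = 0.27 × (0.46 × 25.8 + 8.13) = 0.27 × 19.998 = 5.3995 mm/d
ETc = Kc × ET₀ = 1.14 × 5.3995 = 6.1554 mm/d
Over 28 days: 6.1554 × 28 = 172.351 mm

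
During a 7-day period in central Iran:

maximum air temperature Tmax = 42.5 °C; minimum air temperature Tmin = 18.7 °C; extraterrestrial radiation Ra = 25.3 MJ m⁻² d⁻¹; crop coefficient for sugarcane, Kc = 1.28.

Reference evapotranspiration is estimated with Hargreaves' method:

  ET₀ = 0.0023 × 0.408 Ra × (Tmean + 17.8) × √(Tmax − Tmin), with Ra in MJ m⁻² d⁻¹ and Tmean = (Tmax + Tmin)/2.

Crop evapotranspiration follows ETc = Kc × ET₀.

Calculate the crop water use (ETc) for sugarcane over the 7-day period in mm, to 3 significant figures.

50.2 mm

Tmean = (42.5 + 18.7)/2 = 30.60 °C
0.408 Ra = 0.408 × 25.3 = 10.3224 mm/d equivalent
ET₀ = 0.0023 × 10.3224 × (30.60 + 17.8) × √23.8 = 0.0023 × 10.3224 × 48.40 × 4.8785 = 5.6058 mm/d
ETc = Kc × ET₀ = 1.28 × 5.6058 = 7.1754 mm/d
Over 7 days: 7.1754 × 7 = 50.228 mm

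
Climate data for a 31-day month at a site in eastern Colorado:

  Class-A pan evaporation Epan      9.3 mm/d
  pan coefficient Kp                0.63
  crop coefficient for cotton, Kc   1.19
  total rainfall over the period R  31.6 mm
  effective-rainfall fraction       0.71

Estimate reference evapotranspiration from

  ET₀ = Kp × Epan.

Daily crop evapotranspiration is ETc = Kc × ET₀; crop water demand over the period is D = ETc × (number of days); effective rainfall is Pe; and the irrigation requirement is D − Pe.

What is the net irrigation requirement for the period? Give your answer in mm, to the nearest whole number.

ET₀ = 0.63 × 9.3 = 5.8590 mm/d
ETc = Kc × ET₀ = 1.19 × 5.8590 = 6.9722 mm/d
Crop demand D = ETc × 31 d = 6.9722 × 31 = 216.138 mm
Pe = 0.71 × 31.6 = 22.436 mm
D − Pe = 216.138 − 22.436 = 193.702 mm

194 mm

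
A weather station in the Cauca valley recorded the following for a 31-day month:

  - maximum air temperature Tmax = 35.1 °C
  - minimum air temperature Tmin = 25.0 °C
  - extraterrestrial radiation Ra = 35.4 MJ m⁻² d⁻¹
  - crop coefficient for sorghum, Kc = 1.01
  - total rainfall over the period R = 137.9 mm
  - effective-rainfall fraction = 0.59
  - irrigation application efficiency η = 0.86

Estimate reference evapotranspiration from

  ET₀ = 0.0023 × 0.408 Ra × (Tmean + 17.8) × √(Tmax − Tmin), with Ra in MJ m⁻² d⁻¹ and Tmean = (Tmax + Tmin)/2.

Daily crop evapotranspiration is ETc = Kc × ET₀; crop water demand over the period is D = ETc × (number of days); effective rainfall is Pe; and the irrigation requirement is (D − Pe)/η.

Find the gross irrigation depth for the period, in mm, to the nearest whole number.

Tmean = (35.1 + 25.0)/2 = 30.05 °C
0.408 Ra = 0.408 × 35.4 = 14.4432 mm/d equivalent
ET₀ = 0.0023 × 14.4432 × (30.05 + 17.8) × √10.1 = 0.0023 × 14.4432 × 47.85 × 3.1780 = 5.0516 mm/d
ETc = Kc × ET₀ = 1.01 × 5.0516 = 5.1021 mm/d
Crop demand D = ETc × 31 d = 5.1021 × 31 = 158.165 mm
Pe = 0.59 × 137.9 = 81.361 mm
D − Pe = 158.165 − 81.361 = 76.804 mm
Gross irrigation = 76.804 / 0.86 = 89.307 mm

89 mm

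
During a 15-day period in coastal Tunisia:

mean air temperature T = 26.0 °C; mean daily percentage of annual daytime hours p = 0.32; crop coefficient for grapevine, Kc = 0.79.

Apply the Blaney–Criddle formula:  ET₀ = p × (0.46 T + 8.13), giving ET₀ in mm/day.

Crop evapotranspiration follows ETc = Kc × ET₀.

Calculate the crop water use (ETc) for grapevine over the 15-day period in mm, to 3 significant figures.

ET₀ = 0.32 × (0.46 × 26.0 + 8.13) = 0.32 × 20.090 = 6.4288 mm/d
ETc = Kc × ET₀ = 0.79 × 6.4288 = 5.0788 mm/d
Over 15 days: 5.0788 × 15 = 76.182 mm

76.2 mm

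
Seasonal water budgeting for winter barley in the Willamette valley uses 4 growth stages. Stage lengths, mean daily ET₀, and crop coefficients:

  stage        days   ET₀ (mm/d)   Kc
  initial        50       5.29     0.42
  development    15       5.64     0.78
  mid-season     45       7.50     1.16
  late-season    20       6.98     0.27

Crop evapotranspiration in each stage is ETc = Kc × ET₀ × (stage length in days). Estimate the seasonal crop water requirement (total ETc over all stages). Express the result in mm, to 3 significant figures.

606 mm

initial: 0.42 × 5.29 × 50 = 111.09 mm
development: 0.78 × 5.64 × 15 = 65.99 mm
mid-season: 1.16 × 7.50 × 45 = 391.50 mm
late-season: 0.27 × 6.98 × 20 = 37.69 mm
Seasonal total = 606.27 mm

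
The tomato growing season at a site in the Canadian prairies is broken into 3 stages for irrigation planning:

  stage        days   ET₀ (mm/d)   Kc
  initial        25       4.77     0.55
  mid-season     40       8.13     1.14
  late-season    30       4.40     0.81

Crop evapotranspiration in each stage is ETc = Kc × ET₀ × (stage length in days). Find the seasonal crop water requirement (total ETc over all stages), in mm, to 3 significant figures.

initial: 0.55 × 4.77 × 25 = 65.59 mm
mid-season: 1.14 × 8.13 × 40 = 370.73 mm
late-season: 0.81 × 4.40 × 30 = 106.92 mm
Seasonal total = 543.24 mm

543 mm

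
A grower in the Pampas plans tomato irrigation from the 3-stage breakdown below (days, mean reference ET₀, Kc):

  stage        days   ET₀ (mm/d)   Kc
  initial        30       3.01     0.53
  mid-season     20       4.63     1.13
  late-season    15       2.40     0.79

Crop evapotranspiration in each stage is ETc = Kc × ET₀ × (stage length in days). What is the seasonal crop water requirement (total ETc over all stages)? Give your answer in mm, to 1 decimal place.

180.9 mm

initial: 0.53 × 3.01 × 30 = 47.86 mm
mid-season: 1.13 × 4.63 × 20 = 104.64 mm
late-season: 0.79 × 2.40 × 15 = 28.44 mm
Seasonal total = 180.94 mm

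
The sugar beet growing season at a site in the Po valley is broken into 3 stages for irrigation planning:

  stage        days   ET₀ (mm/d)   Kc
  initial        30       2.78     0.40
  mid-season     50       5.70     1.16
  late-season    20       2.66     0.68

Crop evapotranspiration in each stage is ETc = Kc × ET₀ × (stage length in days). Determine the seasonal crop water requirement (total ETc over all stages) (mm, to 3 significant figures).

400 mm

initial: 0.40 × 2.78 × 30 = 33.36 mm
mid-season: 1.16 × 5.70 × 50 = 330.60 mm
late-season: 0.68 × 2.66 × 20 = 36.18 mm
Seasonal total = 400.14 mm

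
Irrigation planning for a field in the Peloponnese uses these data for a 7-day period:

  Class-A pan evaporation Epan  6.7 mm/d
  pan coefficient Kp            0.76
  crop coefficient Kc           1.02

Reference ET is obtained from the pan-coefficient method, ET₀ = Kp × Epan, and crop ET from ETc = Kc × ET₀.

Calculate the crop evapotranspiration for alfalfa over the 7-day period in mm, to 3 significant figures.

36.4 mm

ET₀ = 0.76 × 6.7 = 5.0920 mm/d
ETc = Kc × ET₀ = 1.02 × 5.0920 = 5.1938 mm/d
Over 7 days: 5.1938 × 7 = 36.357 mm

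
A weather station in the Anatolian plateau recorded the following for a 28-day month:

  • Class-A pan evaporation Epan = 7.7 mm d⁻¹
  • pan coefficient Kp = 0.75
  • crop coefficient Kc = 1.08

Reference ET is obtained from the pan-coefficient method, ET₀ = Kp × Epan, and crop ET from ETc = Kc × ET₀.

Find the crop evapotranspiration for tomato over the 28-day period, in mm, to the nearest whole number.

175 mm

ET₀ = 0.75 × 7.7 = 5.7750 mm/d
ETc = Kc × ET₀ = 1.08 × 5.7750 = 6.2370 mm/d
Over 28 days: 6.2370 × 28 = 174.636 mm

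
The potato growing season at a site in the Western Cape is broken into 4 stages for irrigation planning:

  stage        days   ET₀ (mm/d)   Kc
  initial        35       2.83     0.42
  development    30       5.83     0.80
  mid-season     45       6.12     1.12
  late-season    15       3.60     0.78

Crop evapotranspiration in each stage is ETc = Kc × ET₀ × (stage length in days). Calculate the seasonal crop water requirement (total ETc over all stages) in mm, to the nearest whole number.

532 mm

initial: 0.42 × 2.83 × 35 = 41.60 mm
development: 0.80 × 5.83 × 30 = 139.92 mm
mid-season: 1.12 × 6.12 × 45 = 308.45 mm
late-season: 0.78 × 3.60 × 15 = 42.12 mm
Seasonal total = 532.09 mm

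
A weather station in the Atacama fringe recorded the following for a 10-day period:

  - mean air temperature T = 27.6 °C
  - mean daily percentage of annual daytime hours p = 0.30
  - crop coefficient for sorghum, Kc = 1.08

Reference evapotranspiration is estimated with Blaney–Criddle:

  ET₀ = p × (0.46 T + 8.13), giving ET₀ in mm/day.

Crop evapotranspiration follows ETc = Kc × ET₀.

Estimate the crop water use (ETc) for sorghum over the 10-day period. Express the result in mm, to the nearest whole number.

67 mm

ET₀ = 0.30 × (0.46 × 27.6 + 8.13) = 0.30 × 20.826 = 6.2478 mm/d
ETc = Kc × ET₀ = 1.08 × 6.2478 = 6.7476 mm/d
Over 10 days: 6.7476 × 10 = 67.476 mm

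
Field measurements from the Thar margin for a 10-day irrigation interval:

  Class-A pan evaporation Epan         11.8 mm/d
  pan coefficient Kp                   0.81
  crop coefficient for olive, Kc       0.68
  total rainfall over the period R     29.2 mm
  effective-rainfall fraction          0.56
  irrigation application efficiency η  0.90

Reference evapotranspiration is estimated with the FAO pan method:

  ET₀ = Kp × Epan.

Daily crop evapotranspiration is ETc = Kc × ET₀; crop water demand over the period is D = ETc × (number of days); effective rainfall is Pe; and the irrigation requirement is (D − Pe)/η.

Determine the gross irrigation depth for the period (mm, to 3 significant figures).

54.0 mm

ET₀ = 0.81 × 11.8 = 9.5580 mm/d
ETc = Kc × ET₀ = 0.68 × 9.5580 = 6.4994 mm/d
Crop demand D = ETc × 10 d = 6.4994 × 10 = 64.994 mm
Pe = 0.56 × 29.2 = 16.352 mm
D − Pe = 64.994 − 16.352 = 48.642 mm
Gross irrigation = 48.642 / 0.90 = 54.047 mm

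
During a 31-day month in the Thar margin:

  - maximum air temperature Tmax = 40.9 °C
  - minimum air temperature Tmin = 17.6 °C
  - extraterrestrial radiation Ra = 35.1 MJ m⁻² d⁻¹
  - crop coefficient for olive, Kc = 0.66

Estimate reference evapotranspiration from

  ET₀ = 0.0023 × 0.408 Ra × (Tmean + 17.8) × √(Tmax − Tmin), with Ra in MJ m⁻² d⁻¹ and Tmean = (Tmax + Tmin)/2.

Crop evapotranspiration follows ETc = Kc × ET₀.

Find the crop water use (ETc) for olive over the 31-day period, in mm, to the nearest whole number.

Tmean = (40.9 + 17.6)/2 = 29.25 °C
0.408 Ra = 0.408 × 35.1 = 14.3208 mm/d equivalent
ET₀ = 0.0023 × 14.3208 × (29.25 + 17.8) × √23.3 = 0.0023 × 14.3208 × 47.05 × 4.8270 = 7.4805 mm/d
ETc = Kc × ET₀ = 0.66 × 7.4805 = 4.9371 mm/d
Over 31 days: 4.9371 × 31 = 153.050 mm

153 mm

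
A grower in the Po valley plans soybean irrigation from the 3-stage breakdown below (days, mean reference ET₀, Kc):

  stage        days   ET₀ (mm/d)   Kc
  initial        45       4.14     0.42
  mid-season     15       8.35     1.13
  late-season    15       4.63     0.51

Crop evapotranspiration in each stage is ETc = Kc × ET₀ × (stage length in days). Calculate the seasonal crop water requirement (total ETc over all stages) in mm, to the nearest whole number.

255 mm

initial: 0.42 × 4.14 × 45 = 78.25 mm
mid-season: 1.13 × 8.35 × 15 = 141.53 mm
late-season: 0.51 × 4.63 × 15 = 35.42 mm
Seasonal total = 255.20 mm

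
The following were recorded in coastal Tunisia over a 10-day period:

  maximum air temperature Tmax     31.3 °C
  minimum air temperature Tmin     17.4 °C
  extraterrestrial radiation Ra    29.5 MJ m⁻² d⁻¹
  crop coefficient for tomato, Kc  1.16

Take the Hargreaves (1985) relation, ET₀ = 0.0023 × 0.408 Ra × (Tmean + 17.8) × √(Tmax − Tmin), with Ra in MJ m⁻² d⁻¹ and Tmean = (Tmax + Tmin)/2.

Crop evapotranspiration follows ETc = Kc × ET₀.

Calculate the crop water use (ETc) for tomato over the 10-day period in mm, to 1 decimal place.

50.5 mm

Tmean = (31.3 + 17.4)/2 = 24.35 °C
0.408 Ra = 0.408 × 29.5 = 12.0360 mm/d equivalent
ET₀ = 0.0023 × 12.0360 × (24.35 + 17.8) × √13.9 = 0.0023 × 12.0360 × 42.15 × 3.7283 = 4.3503 mm/d
ETc = Kc × ET₀ = 1.16 × 4.3503 = 5.0463 mm/d
Over 10 days: 5.0463 × 10 = 50.463 mm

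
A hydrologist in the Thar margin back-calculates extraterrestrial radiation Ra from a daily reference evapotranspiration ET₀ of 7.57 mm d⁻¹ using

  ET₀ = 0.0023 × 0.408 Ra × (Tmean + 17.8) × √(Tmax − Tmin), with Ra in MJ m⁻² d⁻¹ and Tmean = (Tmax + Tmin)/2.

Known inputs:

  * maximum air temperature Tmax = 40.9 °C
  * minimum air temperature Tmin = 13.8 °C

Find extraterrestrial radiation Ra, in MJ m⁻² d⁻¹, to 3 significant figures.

Tmean = (40.9+13.8)/2 = 27.35 °C; ΔT = 27.1
Ra = ET₀ / [0.0023 × 0.408 × (Tmean+17.8) × √ΔT]
   = 7.57 / (0.0023 × 0.408 × 45.15 × 5.2058) = 34.321 MJ m⁻² d⁻¹

34.3 MJ m⁻² d⁻¹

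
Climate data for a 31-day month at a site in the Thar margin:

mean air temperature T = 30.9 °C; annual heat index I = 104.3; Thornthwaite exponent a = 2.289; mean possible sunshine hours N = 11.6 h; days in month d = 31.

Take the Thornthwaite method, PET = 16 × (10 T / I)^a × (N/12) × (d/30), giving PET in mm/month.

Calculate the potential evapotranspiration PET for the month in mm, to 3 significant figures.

192 mm

10T/I = 10 × 30.9 / 104.3 = 2.9626
(10T/I)^a = 2.9626^2.289 = 12.0132
Uncorrected PET = 16 × 12.0132 = 192.211 mm
Correction = (N/12)(d/30) = (11.6/12)(31/30) = 0.9989
PET = 192.211 × 0.9989 = 192.000 mm/month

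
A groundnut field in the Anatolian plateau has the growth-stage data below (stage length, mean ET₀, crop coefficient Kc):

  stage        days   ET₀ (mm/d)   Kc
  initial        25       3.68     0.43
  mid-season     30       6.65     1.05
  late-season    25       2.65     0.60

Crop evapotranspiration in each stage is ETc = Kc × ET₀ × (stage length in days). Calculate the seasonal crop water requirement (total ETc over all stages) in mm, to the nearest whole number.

289 mm

initial: 0.43 × 3.68 × 25 = 39.56 mm
mid-season: 1.05 × 6.65 × 30 = 209.48 mm
late-season: 0.60 × 2.65 × 25 = 39.75 mm
Seasonal total = 288.79 mm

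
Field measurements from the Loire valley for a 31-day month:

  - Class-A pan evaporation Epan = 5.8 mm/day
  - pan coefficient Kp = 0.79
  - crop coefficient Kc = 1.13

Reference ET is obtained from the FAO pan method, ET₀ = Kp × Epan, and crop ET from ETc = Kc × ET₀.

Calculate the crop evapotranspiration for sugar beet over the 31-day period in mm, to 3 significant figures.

ET₀ = 0.79 × 5.8 = 4.5820 mm/d
ETc = Kc × ET₀ = 1.13 × 4.5820 = 5.1777 mm/d
Over 31 days: 5.1777 × 31 = 160.509 mm

161 mm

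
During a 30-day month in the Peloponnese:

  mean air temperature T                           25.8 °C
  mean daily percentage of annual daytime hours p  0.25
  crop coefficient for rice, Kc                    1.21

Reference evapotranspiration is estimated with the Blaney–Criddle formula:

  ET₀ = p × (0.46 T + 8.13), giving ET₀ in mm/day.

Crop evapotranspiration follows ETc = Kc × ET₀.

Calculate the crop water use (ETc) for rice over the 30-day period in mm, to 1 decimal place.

ET₀ = 0.25 × (0.46 × 25.8 + 8.13) = 0.25 × 19.998 = 4.9995 mm/d
ETc = Kc × ET₀ = 1.21 × 4.9995 = 6.0494 mm/d
Over 30 days: 6.0494 × 30 = 181.482 mm

181.5 mm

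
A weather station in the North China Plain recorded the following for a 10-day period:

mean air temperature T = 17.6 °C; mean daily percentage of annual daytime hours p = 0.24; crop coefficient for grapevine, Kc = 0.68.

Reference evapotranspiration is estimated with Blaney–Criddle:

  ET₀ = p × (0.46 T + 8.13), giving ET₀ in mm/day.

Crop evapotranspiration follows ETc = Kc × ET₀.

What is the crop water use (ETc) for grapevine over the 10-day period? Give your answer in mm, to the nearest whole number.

26 mm

ET₀ = 0.24 × (0.46 × 17.6 + 8.13) = 0.24 × 16.226 = 3.8942 mm/d
ETc = Kc × ET₀ = 0.68 × 3.8942 = 2.6481 mm/d
Over 10 days: 2.6481 × 10 = 26.481 mm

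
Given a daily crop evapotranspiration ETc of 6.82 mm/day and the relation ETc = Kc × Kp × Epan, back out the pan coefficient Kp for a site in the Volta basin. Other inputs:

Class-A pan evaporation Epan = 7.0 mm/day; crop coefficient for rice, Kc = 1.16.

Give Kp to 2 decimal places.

0.84

ETc = Kc × Kp × Epan  ⇒  Kp = ETc / (Kc × Epan)
Kp = 6.82 / (1.16 × 7.0) = 6.82 / 8.120 = 0.8399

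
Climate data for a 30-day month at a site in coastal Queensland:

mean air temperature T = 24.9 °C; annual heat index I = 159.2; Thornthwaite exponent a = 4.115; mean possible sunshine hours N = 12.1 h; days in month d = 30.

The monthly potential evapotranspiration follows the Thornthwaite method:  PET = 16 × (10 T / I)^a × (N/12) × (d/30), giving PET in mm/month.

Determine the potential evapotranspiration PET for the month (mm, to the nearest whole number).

102 mm

10T/I = 10 × 24.9 / 159.2 = 1.5641
(10T/I)^a = 1.5641^4.115 = 6.3008
Uncorrected PET = 16 × 6.3008 = 100.813 mm
Correction = (N/12)(d/30) = (12.1/12)(30/30) = 1.0083
PET = 100.813 × 1.0083 = 101.650 mm/month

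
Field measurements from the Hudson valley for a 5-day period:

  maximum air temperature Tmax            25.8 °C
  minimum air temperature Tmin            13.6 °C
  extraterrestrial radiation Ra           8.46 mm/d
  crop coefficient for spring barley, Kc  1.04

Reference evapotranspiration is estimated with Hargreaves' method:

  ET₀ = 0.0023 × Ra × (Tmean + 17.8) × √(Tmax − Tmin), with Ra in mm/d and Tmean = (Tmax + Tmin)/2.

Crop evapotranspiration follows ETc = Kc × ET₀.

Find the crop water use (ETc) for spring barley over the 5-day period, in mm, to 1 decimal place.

13.3 mm

Tmean = (25.8 + 13.6)/2 = 19.70 °C
ET₀ = 0.0023 × 8.46 × (19.70 + 17.8) × √12.2 = 0.0023 × 8.46 × 37.50 × 3.4928 = 2.5486 mm/d
ETc = Kc × ET₀ = 1.04 × 2.5486 = 2.6505 mm/d
Over 5 days: 2.6505 × 5 = 13.253 mm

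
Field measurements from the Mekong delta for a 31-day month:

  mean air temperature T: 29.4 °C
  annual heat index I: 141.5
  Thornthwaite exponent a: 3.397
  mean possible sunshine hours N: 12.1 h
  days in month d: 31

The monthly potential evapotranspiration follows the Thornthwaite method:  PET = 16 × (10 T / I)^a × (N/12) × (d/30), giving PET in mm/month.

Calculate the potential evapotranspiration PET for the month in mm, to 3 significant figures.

200 mm

10T/I = 10 × 29.4 / 141.5 = 2.0777
(10T/I)^a = 2.0777^3.397 = 11.9903
Uncorrected PET = 16 × 11.9903 = 191.845 mm
Correction = (N/12)(d/30) = (12.1/12)(31/30) = 1.0419
PET = 191.845 × 1.0419 = 199.883 mm/month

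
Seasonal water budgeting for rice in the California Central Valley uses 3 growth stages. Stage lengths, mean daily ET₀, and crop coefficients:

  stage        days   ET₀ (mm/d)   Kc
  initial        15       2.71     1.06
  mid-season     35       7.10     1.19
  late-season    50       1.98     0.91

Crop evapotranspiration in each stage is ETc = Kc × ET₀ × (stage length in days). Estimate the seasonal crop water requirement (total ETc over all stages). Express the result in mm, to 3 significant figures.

initial: 1.06 × 2.71 × 15 = 43.09 mm
mid-season: 1.19 × 7.10 × 35 = 295.72 mm
late-season: 0.91 × 1.98 × 50 = 90.09 mm
Seasonal total = 428.90 mm

429 mm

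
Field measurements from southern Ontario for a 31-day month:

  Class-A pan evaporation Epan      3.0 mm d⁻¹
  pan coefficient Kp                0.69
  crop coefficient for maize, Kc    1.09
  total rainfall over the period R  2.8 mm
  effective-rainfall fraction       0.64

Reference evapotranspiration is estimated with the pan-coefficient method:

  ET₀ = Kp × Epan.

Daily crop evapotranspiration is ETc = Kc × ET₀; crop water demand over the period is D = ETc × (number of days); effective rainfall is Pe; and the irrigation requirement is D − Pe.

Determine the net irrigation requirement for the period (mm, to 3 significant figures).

ET₀ = 0.69 × 3.0 = 2.0700 mm/d
ETc = Kc × ET₀ = 1.09 × 2.0700 = 2.2563 mm/d
Crop demand D = ETc × 31 d = 2.2563 × 31 = 69.945 mm
Pe = 0.64 × 2.8 = 1.792 mm
D − Pe = 69.945 − 1.792 = 68.153 mm

68.2 mm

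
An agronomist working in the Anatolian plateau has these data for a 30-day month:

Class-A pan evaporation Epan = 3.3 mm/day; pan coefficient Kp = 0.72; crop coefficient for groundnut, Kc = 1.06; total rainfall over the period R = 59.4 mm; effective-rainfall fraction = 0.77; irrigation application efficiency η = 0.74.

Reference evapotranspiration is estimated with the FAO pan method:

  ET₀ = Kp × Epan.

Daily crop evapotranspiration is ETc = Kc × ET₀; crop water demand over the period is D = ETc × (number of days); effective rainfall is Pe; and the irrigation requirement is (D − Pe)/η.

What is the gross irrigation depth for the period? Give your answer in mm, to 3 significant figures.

40.3 mm

ET₀ = 0.72 × 3.3 = 2.3760 mm/d
ETc = Kc × ET₀ = 1.06 × 2.3760 = 2.5186 mm/d
Crop demand D = ETc × 30 d = 2.5186 × 30 = 75.558 mm
Pe = 0.77 × 59.4 = 45.738 mm
D − Pe = 75.558 − 45.738 = 29.820 mm
Gross irrigation = 29.820 / 0.74 = 40.297 mm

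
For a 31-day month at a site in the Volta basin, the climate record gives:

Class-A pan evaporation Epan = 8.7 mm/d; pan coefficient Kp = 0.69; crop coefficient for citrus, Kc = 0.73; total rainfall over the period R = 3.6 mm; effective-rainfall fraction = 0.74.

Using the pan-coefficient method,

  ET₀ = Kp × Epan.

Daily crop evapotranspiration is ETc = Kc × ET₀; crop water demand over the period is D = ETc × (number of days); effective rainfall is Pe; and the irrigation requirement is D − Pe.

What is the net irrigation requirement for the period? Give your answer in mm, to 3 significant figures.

ET₀ = 0.69 × 8.7 = 6.0030 mm/d
ETc = Kc × ET₀ = 0.73 × 6.0030 = 4.3822 mm/d
Crop demand D = ETc × 31 d = 4.3822 × 31 = 135.848 mm
Pe = 0.74 × 3.6 = 2.664 mm
D − Pe = 135.848 − 2.664 = 133.184 mm

133 mm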